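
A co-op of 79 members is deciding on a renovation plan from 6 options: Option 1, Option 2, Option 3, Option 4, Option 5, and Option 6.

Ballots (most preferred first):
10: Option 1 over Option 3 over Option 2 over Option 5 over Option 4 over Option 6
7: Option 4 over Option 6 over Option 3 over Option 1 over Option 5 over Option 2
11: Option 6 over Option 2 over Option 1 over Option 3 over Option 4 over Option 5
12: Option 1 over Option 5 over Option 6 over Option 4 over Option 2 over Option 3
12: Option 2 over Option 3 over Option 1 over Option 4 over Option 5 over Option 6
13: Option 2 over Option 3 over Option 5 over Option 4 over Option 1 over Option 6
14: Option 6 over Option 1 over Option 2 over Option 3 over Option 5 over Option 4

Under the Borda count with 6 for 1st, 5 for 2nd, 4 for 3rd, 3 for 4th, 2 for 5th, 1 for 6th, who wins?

Option 1

Option 1: 10×6 + 7×3 + 11×4 + 12×6 + 12×4 + 13×2 + 14×5 = 341
Option 2: 10×4 + 7×1 + 11×5 + 12×2 + 12×6 + 13×6 + 14×4 = 332
Option 3: 10×5 + 7×4 + 11×3 + 12×1 + 12×5 + 13×5 + 14×3 = 290
Option 4: 10×2 + 7×6 + 11×2 + 12×3 + 12×3 + 13×3 + 14×1 = 209
Option 5: 10×3 + 7×2 + 11×1 + 12×5 + 12×2 + 13×4 + 14×2 = 219
Option 6: 10×1 + 7×5 + 11×6 + 12×4 + 12×1 + 13×1 + 14×6 = 268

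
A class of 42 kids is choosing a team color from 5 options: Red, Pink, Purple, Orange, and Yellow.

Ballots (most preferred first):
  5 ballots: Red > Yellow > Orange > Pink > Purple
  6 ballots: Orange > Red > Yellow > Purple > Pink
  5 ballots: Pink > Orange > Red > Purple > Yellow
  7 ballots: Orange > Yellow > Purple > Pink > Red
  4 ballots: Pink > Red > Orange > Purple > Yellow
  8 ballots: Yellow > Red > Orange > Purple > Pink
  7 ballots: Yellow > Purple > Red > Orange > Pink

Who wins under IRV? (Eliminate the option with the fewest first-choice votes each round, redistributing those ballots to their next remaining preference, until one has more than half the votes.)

Round 1: Red 5, Pink 9, Purple 0, Orange 13, Yellow 15. Purple eliminated.
Round 2: Red 5, Pink 9, Orange 13, Yellow 15. Red eliminated.
Round 3: Pink 9, Orange 13, Yellow 20. Pink eliminated.
Round 4: Orange 22, Yellow 20. Orange has a majority (≥22).

Orange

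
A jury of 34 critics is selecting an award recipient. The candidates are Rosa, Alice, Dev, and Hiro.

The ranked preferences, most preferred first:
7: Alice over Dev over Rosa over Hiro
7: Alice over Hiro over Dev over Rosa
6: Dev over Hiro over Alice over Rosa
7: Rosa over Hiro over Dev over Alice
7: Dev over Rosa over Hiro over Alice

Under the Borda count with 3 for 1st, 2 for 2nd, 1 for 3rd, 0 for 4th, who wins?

Rosa: 7×1 + 7×0 + 6×0 + 7×3 + 7×2 = 42
Alice: 7×3 + 7×3 + 6×1 + 7×0 + 7×0 = 48
Dev: 7×2 + 7×1 + 6×3 + 7×1 + 7×3 = 67
Hiro: 7×0 + 7×2 + 6×2 + 7×2 + 7×1 = 47

Dev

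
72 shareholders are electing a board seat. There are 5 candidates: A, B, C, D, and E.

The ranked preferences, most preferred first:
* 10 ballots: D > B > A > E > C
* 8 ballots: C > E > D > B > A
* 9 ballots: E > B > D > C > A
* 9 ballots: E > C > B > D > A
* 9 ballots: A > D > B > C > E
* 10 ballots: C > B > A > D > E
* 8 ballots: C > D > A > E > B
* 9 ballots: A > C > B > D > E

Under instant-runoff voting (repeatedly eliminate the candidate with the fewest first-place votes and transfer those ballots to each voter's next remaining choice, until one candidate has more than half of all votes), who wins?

Round 1: A 18, B 0, C 26, D 10, E 18. B eliminated.
Round 2: A 18, C 26, D 10, E 18. D eliminated.
Round 3: A 28, C 26, E 18. E eliminated.
Round 4: A 28, C 44. C has a majority (≥37).

C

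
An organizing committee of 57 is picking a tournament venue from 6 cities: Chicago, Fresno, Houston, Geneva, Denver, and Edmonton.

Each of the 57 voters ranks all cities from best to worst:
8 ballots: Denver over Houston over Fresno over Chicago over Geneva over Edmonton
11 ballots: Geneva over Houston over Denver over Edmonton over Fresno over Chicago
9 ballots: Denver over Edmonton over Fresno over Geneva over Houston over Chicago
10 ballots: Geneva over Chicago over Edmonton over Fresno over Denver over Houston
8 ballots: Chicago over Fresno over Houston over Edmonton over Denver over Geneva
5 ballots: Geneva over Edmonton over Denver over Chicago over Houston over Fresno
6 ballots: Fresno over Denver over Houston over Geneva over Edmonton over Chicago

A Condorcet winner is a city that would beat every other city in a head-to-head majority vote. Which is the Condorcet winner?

Denver

Denver vs Chicago: 39–18
Denver vs Fresno: 33–24
Denver vs Houston: 38–19
Denver vs Geneva: 31–26
Denver vs Edmonton: 34–23
Denver beats every other city.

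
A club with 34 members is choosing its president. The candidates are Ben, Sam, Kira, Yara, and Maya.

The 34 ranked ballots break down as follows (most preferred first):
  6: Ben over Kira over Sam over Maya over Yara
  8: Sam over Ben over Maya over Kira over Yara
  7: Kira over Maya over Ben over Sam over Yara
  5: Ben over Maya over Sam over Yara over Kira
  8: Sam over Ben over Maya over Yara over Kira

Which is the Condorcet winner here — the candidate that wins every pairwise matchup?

Ben vs Sam: 18–16
Ben vs Kira: 27–7
Ben vs Yara: 34–0
Ben vs Maya: 27–7
Ben beats every other candidate.

Ben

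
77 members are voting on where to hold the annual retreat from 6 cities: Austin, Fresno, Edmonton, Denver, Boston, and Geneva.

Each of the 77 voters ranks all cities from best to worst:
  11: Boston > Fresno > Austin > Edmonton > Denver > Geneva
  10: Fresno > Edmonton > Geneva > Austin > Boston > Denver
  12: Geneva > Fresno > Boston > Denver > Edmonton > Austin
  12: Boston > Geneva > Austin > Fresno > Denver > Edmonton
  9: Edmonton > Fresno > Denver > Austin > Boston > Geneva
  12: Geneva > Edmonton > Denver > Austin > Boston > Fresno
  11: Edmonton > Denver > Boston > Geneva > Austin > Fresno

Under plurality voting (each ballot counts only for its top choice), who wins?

Geneva

First-place votes: Austin 0, Fresno 10, Edmonton 20, Denver 0, Boston 23, Geneva 24.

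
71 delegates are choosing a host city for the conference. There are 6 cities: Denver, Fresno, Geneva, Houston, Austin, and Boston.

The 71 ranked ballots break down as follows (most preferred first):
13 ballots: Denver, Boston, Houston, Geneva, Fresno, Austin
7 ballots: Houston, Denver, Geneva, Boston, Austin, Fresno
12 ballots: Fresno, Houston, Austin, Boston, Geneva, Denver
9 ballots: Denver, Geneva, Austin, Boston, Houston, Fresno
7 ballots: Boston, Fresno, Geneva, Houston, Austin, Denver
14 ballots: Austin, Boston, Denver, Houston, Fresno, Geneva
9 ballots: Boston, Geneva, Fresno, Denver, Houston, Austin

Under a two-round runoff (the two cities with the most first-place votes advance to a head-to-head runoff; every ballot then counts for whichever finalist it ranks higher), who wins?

Boston

Round 1 first-place votes: Denver 22, Fresno 12, Geneva 0, Houston 7, Austin 14, Boston 16. Denver and Boston advance.
Runoff: Denver is ranked above Boston on 29 ballots, Boston above Denver on 42.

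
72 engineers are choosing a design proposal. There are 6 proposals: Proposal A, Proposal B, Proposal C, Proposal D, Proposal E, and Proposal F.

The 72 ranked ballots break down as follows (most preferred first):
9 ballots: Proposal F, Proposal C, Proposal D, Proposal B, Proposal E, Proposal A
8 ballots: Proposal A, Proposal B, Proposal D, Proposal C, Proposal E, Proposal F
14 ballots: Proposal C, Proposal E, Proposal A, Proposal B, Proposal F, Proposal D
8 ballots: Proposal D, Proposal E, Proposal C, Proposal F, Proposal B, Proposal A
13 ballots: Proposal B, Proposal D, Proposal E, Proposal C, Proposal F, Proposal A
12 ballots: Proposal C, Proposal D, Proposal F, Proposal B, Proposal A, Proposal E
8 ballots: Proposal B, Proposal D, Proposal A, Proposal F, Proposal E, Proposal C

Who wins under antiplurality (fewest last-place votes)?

Proposal B

Last-place votes: Proposal A 30, Proposal B 0, Proposal C 8, Proposal D 14, Proposal E 12, Proposal F 8.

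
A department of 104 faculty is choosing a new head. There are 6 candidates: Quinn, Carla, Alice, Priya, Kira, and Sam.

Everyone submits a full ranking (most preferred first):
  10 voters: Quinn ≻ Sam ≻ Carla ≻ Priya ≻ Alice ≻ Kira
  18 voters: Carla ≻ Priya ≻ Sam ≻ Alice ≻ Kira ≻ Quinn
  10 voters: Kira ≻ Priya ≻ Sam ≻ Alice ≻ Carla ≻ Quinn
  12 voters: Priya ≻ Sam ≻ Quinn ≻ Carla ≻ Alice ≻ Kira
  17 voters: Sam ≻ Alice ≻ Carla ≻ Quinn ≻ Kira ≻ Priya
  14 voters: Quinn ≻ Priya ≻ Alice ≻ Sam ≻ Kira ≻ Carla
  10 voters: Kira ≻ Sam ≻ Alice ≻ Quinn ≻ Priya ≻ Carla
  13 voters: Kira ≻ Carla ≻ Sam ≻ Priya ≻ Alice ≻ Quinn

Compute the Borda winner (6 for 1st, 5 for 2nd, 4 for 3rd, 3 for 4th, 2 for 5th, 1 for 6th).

Sam

Quinn: 10×6 + 18×1 + 10×1 + 12×4 + 17×3 + 14×6 + 10×3 + 13×1 = 314
Carla: 10×4 + 18×6 + 10×2 + 12×3 + 17×4 + 14×1 + 10×1 + 13×5 = 361
Alice: 10×2 + 18×3 + 10×3 + 12×2 + 17×5 + 14×4 + 10×4 + 13×2 = 335
Priya: 10×3 + 18×5 + 10×5 + 12×6 + 17×1 + 14×5 + 10×2 + 13×3 = 388
Kira: 10×1 + 18×2 + 10×6 + 12×1 + 17×2 + 14×2 + 10×6 + 13×6 = 318
Sam: 10×5 + 18×4 + 10×4 + 12×5 + 17×6 + 14×3 + 10×5 + 13×4 = 468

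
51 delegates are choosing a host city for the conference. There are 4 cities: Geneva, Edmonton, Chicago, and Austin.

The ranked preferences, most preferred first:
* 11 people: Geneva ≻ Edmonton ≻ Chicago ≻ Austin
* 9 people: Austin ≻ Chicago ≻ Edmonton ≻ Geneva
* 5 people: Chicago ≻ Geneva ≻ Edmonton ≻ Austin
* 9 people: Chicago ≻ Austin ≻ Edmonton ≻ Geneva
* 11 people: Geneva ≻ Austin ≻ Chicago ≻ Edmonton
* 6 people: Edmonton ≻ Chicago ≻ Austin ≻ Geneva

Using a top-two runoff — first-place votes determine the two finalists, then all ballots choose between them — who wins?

Round 1 first-place votes: Geneva 22, Edmonton 6, Chicago 14, Austin 9. Geneva and Chicago advance.
Runoff: Geneva is ranked above Chicago on 22 ballots, Chicago above Geneva on 29.

Chicago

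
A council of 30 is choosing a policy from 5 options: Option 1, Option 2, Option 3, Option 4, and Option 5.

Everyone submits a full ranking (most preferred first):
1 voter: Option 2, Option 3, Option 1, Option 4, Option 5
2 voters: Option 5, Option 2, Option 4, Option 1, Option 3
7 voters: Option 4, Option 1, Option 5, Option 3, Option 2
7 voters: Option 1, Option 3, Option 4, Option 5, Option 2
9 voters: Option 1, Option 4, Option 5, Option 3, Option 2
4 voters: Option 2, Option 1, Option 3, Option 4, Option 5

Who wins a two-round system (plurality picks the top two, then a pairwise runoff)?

Round 1 first-place votes: Option 1 16, Option 2 5, Option 3 0, Option 4 7, Option 5 2. Option 1 and Option 4 advance.
Runoff: Option 1 is ranked above Option 4 on 21 ballots, Option 4 above Option 1 on 9.

Option 1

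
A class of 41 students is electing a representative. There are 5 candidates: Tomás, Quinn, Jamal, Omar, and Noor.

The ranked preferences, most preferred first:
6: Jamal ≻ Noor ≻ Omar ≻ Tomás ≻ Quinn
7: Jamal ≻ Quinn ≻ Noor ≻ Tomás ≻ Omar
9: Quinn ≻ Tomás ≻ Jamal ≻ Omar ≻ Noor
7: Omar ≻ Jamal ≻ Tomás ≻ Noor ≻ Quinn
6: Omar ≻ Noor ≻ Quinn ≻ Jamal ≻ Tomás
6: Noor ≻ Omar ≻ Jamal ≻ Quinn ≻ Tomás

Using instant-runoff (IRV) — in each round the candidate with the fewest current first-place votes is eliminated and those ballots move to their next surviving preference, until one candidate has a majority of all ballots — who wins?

Round 1: Tomás 0, Quinn 9, Jamal 13, Omar 13, Noor 6. Tomás eliminated.
Round 2: Quinn 9, Jamal 13, Omar 13, Noor 6. Noor eliminated.
Round 3: Quinn 9, Jamal 13, Omar 19. Quinn eliminated.
Round 4: Jamal 22, Omar 19. Jamal has a majority (≥21).

Jamal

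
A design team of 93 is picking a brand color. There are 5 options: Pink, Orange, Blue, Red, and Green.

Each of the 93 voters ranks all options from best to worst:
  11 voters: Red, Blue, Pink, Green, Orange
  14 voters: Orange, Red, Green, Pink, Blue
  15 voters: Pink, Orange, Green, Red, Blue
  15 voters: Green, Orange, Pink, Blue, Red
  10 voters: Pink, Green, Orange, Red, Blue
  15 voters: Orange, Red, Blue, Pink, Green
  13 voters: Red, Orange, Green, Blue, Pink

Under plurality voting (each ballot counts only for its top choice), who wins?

Orange

First-place votes: Pink 25, Orange 29, Blue 0, Red 24, Green 15.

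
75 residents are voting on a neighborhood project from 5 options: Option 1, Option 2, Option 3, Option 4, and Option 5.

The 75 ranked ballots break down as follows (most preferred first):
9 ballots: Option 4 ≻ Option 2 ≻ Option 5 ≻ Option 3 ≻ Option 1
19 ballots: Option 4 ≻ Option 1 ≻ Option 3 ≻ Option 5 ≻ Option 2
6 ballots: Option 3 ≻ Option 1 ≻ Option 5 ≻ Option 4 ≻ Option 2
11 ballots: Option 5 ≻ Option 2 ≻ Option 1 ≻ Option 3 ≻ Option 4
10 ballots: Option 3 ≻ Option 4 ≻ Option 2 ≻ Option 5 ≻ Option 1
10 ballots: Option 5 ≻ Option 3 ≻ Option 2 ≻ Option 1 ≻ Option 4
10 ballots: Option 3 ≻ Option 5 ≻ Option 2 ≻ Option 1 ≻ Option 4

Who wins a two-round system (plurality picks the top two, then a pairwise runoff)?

Round 1 first-place votes: Option 1 0, Option 2 0, Option 3 26, Option 4 28, Option 5 21. Option 4 and Option 3 advance.
Runoff: Option 4 is ranked above Option 3 on 28 ballots, Option 3 above Option 4 on 47.

Option 3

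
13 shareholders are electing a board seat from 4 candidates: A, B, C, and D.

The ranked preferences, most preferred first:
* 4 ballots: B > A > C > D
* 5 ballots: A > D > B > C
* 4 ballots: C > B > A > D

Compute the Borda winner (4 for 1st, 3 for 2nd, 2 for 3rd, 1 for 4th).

A

A: 4×3 + 5×4 + 4×2 = 40
B: 4×4 + 5×2 + 4×3 = 38
C: 4×2 + 5×1 + 4×4 = 29
D: 4×1 + 5×3 + 4×1 = 23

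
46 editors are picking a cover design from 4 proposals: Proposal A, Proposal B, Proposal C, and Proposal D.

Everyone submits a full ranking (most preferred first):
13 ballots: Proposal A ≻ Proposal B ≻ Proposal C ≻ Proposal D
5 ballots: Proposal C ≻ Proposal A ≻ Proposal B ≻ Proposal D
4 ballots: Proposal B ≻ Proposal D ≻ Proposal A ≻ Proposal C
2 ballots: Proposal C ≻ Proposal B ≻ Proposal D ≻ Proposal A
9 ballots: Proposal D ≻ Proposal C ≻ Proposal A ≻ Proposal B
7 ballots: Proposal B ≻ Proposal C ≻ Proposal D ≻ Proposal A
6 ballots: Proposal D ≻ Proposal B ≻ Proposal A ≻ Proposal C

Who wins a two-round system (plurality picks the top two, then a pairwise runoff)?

Proposal D

Round 1 first-place votes: Proposal A 13, Proposal B 11, Proposal C 7, Proposal D 15. Proposal D and Proposal A advance.
Runoff: Proposal D is ranked above Proposal A on 28 ballots, Proposal A above Proposal D on 18.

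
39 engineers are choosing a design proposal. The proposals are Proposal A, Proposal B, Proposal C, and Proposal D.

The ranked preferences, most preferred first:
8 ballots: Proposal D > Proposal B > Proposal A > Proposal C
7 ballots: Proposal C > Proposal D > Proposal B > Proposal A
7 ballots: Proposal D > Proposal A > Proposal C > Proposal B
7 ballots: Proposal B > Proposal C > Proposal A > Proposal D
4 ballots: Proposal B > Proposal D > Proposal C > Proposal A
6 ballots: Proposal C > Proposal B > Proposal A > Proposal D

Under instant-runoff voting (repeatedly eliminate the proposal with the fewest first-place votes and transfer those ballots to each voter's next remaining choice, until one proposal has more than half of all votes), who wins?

Proposal C

Round 1: Proposal A 0, Proposal B 11, Proposal C 13, Proposal D 15. Proposal A eliminated.
Round 2: Proposal B 11, Proposal C 13, Proposal D 15. Proposal B eliminated.
Round 3: Proposal C 20, Proposal D 19. Proposal C has a majority (≥20).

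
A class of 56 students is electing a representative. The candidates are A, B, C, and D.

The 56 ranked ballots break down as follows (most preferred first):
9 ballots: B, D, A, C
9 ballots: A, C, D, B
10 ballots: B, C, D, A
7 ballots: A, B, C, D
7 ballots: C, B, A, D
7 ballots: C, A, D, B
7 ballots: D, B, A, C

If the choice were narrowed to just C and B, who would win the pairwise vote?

C is ranked above B on 23 ballots; B above C on 33.

B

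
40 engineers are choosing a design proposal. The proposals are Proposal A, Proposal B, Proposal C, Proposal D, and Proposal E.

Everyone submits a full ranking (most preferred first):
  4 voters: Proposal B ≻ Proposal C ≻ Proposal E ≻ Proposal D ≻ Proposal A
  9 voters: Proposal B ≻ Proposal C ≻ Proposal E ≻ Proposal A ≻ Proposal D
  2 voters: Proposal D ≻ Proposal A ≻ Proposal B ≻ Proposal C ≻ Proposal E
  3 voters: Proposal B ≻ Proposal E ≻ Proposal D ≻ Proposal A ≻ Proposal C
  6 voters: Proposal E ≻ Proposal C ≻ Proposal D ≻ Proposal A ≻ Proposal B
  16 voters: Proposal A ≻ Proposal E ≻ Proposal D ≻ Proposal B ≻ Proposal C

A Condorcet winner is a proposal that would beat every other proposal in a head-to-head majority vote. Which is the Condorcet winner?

Proposal E

Proposal E vs Proposal A: 22–18
Proposal E vs Proposal B: 22–18
Proposal E vs Proposal C: 25–15
Proposal E vs Proposal D: 38–2
Proposal E beats every other proposal.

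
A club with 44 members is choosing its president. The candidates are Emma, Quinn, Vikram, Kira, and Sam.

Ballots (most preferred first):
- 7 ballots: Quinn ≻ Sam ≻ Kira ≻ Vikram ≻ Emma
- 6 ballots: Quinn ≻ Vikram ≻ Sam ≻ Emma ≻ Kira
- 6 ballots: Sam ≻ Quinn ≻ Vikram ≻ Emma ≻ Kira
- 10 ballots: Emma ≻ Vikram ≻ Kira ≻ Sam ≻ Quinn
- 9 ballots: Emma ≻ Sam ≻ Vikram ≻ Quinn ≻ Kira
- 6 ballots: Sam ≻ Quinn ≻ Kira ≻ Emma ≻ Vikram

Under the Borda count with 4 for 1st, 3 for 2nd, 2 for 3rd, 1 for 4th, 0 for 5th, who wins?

Emma: 7×0 + 6×1 + 6×1 + 10×4 + 9×4 + 6×1 = 94
Quinn: 7×4 + 6×4 + 6×3 + 10×0 + 9×1 + 6×3 = 97
Vikram: 7×1 + 6×3 + 6×2 + 10×3 + 9×2 + 6×0 = 85
Kira: 7×2 + 6×0 + 6×0 + 10×2 + 9×0 + 6×2 = 46
Sam: 7×3 + 6×2 + 6×4 + 10×1 + 9×3 + 6×4 = 118

Sam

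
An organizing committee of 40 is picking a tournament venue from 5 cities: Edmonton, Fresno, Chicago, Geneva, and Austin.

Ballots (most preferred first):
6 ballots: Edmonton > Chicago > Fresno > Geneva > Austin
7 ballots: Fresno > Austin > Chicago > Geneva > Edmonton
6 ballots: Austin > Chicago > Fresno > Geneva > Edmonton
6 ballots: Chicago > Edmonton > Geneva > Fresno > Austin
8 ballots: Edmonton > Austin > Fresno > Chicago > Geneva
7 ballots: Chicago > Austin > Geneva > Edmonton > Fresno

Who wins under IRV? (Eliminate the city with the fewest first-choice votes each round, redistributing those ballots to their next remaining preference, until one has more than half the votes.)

Chicago

Round 1: Edmonton 14, Fresno 7, Chicago 13, Geneva 0, Austin 6. Geneva eliminated.
Round 2: Edmonton 14, Fresno 7, Chicago 13, Austin 6. Austin eliminated.
Round 3: Edmonton 14, Fresno 7, Chicago 19. Fresno eliminated.
Round 4: Edmonton 14, Chicago 26. Chicago has a majority (≥21).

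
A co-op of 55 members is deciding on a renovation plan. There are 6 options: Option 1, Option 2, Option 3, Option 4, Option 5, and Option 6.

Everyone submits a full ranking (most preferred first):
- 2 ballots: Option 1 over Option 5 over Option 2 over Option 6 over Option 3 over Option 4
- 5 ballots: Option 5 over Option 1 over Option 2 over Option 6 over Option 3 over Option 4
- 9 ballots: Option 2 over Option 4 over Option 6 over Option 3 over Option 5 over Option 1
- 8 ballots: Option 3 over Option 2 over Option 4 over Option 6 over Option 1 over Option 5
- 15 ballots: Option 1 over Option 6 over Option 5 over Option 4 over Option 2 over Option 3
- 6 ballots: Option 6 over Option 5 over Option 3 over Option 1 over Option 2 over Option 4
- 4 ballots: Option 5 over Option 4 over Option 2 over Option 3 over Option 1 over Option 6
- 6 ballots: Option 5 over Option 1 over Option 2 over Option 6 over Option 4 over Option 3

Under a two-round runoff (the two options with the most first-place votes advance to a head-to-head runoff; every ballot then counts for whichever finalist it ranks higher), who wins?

Option 5

Round 1 first-place votes: Option 1 17, Option 2 9, Option 3 8, Option 4 0, Option 5 15, Option 6 6. Option 1 and Option 5 advance.
Runoff: Option 1 is ranked above Option 5 on 25 ballots, Option 5 above Option 1 on 30.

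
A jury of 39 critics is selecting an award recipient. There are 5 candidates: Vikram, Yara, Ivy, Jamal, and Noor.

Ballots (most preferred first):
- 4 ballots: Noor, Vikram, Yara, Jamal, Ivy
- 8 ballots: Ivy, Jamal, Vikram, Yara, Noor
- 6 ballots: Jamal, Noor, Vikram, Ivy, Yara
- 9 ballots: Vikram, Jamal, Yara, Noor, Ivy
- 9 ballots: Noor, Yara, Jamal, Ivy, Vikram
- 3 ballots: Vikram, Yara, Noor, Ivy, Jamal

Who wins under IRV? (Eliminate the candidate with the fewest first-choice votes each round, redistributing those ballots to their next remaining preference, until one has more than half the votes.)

Round 1: Vikram 12, Yara 0, Ivy 8, Jamal 6, Noor 13. Yara eliminated.
Round 2: Vikram 12, Ivy 8, Jamal 6, Noor 13. Jamal eliminated.
Round 3: Vikram 12, Ivy 8, Noor 19. Ivy eliminated.
Round 4: Vikram 20, Noor 19. Vikram has a majority (≥20).

Vikram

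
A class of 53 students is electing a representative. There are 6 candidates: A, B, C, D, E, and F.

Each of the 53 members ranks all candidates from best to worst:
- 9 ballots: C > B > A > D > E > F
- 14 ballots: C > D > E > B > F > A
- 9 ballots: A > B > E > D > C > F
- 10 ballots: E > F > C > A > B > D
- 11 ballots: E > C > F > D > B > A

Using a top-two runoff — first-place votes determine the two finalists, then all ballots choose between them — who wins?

Round 1 first-place votes: A 9, B 0, C 23, D 0, E 21, F 0. C and E advance.
Runoff: C is ranked above E on 23 ballots, E above C on 30.

E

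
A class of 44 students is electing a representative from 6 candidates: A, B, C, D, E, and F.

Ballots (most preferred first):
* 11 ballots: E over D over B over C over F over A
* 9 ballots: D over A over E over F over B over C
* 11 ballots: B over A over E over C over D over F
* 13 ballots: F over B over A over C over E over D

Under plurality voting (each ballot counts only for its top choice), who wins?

F

First-place votes: A 0, B 11, C 0, D 9, E 11, F 13.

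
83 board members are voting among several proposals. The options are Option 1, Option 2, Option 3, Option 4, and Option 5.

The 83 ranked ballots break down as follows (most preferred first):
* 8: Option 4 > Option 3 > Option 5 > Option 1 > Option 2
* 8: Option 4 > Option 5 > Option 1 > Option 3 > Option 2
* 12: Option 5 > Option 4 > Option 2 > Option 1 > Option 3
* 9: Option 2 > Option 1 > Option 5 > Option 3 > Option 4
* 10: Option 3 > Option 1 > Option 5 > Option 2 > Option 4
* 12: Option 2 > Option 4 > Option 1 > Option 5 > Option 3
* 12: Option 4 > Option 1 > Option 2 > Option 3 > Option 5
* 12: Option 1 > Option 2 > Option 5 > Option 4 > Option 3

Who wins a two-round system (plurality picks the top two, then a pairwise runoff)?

Round 1 first-place votes: Option 1 12, Option 2 21, Option 3 10, Option 4 28, Option 5 12. Option 4 and Option 2 advance.
Runoff: Option 4 is ranked above Option 2 on 40 ballots, Option 2 above Option 4 on 43.

Option 2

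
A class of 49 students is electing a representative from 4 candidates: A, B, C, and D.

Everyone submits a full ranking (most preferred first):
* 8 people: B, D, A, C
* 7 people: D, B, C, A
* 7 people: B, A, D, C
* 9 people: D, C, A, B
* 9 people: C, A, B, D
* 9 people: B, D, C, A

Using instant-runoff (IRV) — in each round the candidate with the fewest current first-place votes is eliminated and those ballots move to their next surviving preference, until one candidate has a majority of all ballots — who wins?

B

Round 1: A 0, B 24, C 9, D 16. A eliminated.
Round 2: B 24, C 9, D 16. C eliminated.
Round 3: B 33, D 16. B has a majority (≥25).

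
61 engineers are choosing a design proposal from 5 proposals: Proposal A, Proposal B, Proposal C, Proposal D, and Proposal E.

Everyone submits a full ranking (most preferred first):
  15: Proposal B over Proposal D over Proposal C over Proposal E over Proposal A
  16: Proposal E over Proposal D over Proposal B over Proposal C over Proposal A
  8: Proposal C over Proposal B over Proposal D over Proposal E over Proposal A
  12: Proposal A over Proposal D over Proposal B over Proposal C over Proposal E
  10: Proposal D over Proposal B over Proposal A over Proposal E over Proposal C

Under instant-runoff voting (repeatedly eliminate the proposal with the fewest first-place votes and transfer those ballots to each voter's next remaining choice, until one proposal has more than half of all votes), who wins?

Round 1: Proposal A 12, Proposal B 15, Proposal C 8, Proposal D 10, Proposal E 16. Proposal C eliminated.
Round 2: Proposal A 12, Proposal B 23, Proposal D 10, Proposal E 16. Proposal D eliminated.
Round 3: Proposal A 12, Proposal B 33, Proposal E 16. Proposal B has a majority (≥31).

Proposal B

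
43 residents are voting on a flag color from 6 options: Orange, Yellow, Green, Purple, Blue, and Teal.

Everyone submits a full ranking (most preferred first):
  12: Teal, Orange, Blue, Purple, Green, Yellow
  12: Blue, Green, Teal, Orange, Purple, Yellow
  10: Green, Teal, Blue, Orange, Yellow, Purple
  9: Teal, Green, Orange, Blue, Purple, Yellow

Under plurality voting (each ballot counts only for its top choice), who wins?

First-place votes: Orange 0, Yellow 0, Green 10, Purple 0, Blue 12, Teal 21.

Teal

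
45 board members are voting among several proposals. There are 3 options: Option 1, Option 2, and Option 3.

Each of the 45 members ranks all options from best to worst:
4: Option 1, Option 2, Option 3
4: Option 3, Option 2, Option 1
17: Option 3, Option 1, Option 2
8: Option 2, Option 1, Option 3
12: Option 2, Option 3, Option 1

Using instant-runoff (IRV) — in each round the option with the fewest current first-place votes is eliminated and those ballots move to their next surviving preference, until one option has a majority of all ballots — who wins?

Round 1: Option 1 4, Option 2 20, Option 3 21. Option 1 eliminated.
Round 2: Option 2 24, Option 3 21. Option 2 has a majority (≥23).

Option 2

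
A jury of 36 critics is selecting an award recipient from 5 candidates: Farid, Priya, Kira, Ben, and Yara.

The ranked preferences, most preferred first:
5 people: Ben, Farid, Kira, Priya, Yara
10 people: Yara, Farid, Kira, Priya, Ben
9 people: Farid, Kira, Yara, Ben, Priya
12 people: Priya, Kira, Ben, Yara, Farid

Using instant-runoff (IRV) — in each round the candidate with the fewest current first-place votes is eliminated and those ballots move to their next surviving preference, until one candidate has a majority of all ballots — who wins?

Round 1: Farid 9, Priya 12, Kira 0, Ben 5, Yara 10. Kira eliminated.
Round 2: Farid 9, Priya 12, Ben 5, Yara 10. Ben eliminated.
Round 3: Farid 14, Priya 12, Yara 10. Yara eliminated.
Round 4: Farid 24, Priya 12. Farid has a majority (≥19).

Farid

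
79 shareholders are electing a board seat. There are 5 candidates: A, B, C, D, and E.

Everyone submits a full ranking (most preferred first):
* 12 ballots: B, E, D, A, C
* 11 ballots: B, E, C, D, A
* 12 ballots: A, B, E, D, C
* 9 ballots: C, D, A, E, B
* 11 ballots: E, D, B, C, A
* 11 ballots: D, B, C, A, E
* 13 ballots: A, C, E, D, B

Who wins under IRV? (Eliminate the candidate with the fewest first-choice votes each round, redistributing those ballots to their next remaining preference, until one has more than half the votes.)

Round 1: A 25, B 23, C 9, D 11, E 11. C eliminated.
Round 2: A 25, B 23, D 20, E 11. E eliminated.
Round 3: A 25, B 23, D 31. B eliminated.
Round 4: A 25, D 54. D has a majority (≥40).

D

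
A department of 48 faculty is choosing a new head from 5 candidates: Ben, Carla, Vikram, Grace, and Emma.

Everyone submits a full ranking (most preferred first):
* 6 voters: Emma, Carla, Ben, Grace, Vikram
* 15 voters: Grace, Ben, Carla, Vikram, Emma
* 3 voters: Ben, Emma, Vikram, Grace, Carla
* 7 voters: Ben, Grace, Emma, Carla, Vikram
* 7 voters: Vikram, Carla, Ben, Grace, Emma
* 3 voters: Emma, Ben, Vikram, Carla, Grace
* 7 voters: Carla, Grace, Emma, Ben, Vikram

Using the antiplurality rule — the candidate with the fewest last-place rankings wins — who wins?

Ben

Last-place votes: Ben 0, Carla 3, Vikram 20, Grace 3, Emma 22.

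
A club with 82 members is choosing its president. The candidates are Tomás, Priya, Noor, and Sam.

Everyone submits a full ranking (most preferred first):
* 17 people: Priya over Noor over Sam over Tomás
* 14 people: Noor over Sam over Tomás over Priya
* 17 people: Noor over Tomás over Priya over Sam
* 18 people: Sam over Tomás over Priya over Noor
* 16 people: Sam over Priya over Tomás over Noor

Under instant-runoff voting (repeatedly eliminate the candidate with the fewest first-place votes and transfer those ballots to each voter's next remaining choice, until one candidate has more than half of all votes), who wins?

Noor

Round 1: Tomás 0, Priya 17, Noor 31, Sam 34. Tomás eliminated.
Round 2: Priya 17, Noor 31, Sam 34. Priya eliminated.
Round 3: Noor 48, Sam 34. Noor has a majority (≥42).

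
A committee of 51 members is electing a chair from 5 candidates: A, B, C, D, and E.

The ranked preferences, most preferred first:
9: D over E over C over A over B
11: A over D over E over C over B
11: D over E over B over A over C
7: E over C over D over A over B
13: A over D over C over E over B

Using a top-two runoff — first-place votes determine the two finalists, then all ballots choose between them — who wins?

Round 1 first-place votes: A 24, B 0, C 0, D 20, E 7. A and D advance.
Runoff: A is ranked above D on 24 ballots, D above A on 27.

D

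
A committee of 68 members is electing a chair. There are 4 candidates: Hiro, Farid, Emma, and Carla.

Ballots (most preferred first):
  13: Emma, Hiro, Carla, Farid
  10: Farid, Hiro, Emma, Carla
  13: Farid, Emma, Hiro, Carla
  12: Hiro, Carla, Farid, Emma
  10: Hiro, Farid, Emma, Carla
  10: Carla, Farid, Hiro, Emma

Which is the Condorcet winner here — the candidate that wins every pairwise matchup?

Hiro

Hiro vs Farid: 35–33
Hiro vs Emma: 42–26
Hiro vs Carla: 58–10
Hiro beats every other candidate.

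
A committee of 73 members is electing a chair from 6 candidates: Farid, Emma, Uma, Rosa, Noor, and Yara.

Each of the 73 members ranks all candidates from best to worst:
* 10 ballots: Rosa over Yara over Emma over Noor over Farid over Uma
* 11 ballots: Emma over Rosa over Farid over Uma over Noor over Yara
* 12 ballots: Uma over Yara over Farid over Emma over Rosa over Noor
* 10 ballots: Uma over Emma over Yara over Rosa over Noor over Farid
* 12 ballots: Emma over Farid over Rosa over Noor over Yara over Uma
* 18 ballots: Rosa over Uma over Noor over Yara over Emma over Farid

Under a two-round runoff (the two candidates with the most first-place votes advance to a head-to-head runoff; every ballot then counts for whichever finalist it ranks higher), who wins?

Emma

Round 1 first-place votes: Farid 0, Emma 23, Uma 22, Rosa 28, Noor 0, Yara 0. Rosa and Emma advance.
Runoff: Rosa is ranked above Emma on 28 ballots, Emma above Rosa on 45.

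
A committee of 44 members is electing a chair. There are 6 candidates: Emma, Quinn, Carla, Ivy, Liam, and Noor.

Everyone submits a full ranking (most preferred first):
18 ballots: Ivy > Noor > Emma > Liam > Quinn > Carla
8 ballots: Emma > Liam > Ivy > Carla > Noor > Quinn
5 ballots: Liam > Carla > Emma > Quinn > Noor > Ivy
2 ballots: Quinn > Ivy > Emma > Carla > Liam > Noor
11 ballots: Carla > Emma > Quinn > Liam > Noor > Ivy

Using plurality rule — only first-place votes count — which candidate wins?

Ivy

First-place votes: Emma 8, Quinn 2, Carla 11, Ivy 18, Liam 5, Noor 0.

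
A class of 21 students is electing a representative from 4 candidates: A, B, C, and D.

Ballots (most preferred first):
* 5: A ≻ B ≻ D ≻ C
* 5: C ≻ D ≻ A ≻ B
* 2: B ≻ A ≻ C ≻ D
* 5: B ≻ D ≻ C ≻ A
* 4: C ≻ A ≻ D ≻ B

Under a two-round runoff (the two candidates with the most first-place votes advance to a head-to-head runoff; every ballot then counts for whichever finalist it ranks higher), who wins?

B

Round 1 first-place votes: A 5, B 7, C 9, D 0. C and B advance.
Runoff: C is ranked above B on 9 ballots, B above C on 12.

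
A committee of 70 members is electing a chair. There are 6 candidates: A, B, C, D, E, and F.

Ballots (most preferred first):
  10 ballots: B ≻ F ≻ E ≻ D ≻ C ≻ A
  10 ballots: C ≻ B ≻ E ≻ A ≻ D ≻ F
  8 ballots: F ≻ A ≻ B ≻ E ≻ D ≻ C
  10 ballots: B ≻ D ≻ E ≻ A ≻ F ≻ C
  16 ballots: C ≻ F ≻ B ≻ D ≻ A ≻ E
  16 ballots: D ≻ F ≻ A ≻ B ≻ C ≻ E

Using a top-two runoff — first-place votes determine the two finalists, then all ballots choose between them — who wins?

Round 1 first-place votes: A 0, B 20, C 26, D 16, E 0, F 8. C and B advance.
Runoff: C is ranked above B on 26 ballots, B above C on 44.

B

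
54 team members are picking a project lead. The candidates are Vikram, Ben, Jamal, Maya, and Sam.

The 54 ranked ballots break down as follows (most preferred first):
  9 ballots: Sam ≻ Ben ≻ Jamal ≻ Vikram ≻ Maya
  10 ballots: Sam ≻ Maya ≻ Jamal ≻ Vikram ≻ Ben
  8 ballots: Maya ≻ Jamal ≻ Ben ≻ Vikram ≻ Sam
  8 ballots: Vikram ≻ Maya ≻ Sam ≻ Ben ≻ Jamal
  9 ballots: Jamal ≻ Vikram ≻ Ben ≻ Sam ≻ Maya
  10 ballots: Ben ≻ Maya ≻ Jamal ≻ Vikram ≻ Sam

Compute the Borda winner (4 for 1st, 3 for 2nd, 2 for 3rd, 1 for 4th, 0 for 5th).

Jamal

Vikram: 9×1 + 10×1 + 8×1 + 8×4 + 9×3 + 10×1 = 96
Ben: 9×3 + 10×0 + 8×2 + 8×1 + 9×2 + 10×4 = 109
Jamal: 9×2 + 10×2 + 8×3 + 8×0 + 9×4 + 10×2 = 118
Maya: 9×0 + 10×3 + 8×4 + 8×3 + 9×0 + 10×3 = 116
Sam: 9×4 + 10×4 + 8×0 + 8×2 + 9×1 + 10×0 = 101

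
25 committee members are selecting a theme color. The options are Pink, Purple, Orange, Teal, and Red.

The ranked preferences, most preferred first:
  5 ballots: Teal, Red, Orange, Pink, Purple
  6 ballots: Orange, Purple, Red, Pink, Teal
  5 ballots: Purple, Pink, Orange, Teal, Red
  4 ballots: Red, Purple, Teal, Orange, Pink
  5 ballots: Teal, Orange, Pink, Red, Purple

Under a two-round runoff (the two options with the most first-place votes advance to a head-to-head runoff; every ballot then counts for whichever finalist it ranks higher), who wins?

Teal

Round 1 first-place votes: Pink 0, Purple 5, Orange 6, Teal 10, Red 4. Teal and Orange advance.
Runoff: Teal is ranked above Orange on 14 ballots, Orange above Teal on 11.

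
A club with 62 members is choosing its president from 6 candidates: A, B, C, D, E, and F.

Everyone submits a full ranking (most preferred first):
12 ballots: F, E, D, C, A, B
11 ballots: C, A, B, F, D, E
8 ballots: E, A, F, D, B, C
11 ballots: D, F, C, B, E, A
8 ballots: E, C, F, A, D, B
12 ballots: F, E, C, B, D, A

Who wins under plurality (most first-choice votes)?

F

First-place votes: A 0, B 0, C 11, D 11, E 16, F 24.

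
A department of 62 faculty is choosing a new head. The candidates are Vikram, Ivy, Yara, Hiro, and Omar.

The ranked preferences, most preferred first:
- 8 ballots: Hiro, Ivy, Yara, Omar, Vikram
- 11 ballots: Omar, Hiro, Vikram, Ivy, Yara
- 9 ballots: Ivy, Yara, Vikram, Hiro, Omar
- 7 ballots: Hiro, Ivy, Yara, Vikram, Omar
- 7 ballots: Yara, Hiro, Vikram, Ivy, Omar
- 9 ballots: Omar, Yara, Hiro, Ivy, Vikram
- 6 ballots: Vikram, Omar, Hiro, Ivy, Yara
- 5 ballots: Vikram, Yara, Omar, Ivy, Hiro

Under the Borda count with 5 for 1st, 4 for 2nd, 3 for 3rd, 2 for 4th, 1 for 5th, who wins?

Hiro

Vikram: 8×1 + 11×3 + 9×3 + 7×2 + 7×3 + 9×1 + 6×5 + 5×5 = 167
Ivy: 8×4 + 11×2 + 9×5 + 7×4 + 7×2 + 9×2 + 6×2 + 5×2 = 181
Yara: 8×3 + 11×1 + 9×4 + 7×3 + 7×5 + 9×4 + 6×1 + 5×4 = 189
Hiro: 8×5 + 11×4 + 9×2 + 7×5 + 7×4 + 9×3 + 6×3 + 5×1 = 215
Omar: 8×2 + 11×5 + 9×1 + 7×1 + 7×1 + 9×5 + 6×4 + 5×3 = 178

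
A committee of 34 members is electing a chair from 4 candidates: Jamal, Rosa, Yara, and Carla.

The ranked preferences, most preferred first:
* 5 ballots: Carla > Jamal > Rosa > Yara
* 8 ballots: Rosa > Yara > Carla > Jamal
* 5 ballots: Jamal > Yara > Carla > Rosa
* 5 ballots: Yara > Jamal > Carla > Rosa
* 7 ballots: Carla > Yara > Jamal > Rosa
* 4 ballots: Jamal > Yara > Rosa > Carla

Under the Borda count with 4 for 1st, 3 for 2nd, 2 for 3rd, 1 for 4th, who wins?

Yara

Jamal: 5×3 + 8×1 + 5×4 + 5×3 + 7×2 + 4×4 = 88
Rosa: 5×2 + 8×4 + 5×1 + 5×1 + 7×1 + 4×2 = 67
Yara: 5×1 + 8×3 + 5×3 + 5×4 + 7×3 + 4×3 = 97
Carla: 5×4 + 8×2 + 5×2 + 5×2 + 7×4 + 4×1 = 88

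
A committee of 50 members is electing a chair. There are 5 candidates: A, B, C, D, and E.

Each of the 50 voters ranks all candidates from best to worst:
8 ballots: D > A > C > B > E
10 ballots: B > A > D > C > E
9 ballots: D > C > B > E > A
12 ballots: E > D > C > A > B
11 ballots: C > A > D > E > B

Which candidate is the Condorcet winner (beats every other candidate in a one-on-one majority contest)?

D vs A: 29–21
D vs B: 40–10
D vs C: 39–11
D vs E: 38–12
D beats every other candidate.

D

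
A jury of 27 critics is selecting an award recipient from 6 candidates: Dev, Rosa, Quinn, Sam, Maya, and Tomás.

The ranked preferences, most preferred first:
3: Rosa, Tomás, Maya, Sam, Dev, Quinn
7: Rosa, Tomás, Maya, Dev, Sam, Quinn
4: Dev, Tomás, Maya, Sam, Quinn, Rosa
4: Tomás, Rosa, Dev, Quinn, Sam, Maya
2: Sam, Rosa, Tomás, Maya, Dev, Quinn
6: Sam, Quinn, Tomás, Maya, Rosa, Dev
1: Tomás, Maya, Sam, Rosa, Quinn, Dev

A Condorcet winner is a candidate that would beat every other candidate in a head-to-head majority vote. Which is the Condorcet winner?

Tomás

Tomás vs Dev: 23–4
Tomás vs Rosa: 15–12
Tomás vs Quinn: 21–6
Tomás vs Sam: 19–8
Tomás vs Maya: 27–0
Tomás beats every other candidate.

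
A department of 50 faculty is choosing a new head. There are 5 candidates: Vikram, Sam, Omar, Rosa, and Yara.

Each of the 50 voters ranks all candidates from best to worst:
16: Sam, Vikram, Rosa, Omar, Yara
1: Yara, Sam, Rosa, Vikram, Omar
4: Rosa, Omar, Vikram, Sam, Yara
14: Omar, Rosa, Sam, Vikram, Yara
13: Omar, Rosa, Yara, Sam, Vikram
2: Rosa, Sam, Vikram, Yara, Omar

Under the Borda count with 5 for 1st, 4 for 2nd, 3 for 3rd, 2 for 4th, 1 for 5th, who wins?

Vikram: 16×4 + 1×2 + 4×3 + 14×2 + 13×1 + 2×3 = 125
Sam: 16×5 + 1×4 + 4×2 + 14×3 + 13×2 + 2×4 = 168
Omar: 16×2 + 1×1 + 4×4 + 14×5 + 13×5 + 2×1 = 186
Rosa: 16×3 + 1×3 + 4×5 + 14×4 + 13×4 + 2×5 = 189
Yara: 16×1 + 1×5 + 4×1 + 14×1 + 13×3 + 2×2 = 82

Rosa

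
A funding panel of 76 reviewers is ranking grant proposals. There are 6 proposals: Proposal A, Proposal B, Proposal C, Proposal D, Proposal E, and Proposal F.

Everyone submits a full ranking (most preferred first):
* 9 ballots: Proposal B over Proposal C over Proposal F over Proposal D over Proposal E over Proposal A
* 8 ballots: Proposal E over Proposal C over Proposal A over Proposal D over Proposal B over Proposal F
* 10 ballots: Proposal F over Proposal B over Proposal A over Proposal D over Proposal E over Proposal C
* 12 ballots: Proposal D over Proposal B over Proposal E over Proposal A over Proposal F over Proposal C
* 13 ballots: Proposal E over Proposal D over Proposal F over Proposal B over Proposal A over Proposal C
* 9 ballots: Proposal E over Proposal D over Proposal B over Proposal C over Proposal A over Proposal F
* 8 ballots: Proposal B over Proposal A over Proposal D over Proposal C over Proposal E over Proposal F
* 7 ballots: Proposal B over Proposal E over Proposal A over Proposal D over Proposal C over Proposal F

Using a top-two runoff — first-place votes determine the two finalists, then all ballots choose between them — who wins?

Proposal B

Round 1 first-place votes: Proposal A 0, Proposal B 24, Proposal C 0, Proposal D 12, Proposal E 30, Proposal F 10. Proposal E and Proposal B advance.
Runoff: Proposal E is ranked above Proposal B on 30 ballots, Proposal B above Proposal E on 46.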